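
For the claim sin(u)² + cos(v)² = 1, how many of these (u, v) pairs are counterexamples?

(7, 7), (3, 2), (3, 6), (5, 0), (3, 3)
Testing each pair:
(7, 7): LHS = sin(7)² + cos(7)² = 1, RHS = 1 → satisfies claim
(3, 2): LHS = sin(3)² + cos(2)² ≈ 0.1931, RHS = 1 → counterexample
(3, 6): LHS = sin(3)² + cos(6)² ≈ 0.9418, RHS = 1 → counterexample
(5, 0): LHS = sin(5)² + 1 ≈ 1.92, RHS = 1 → counterexample
(3, 3): LHS = sin(3)² + cos(3)² = 1, RHS = 1 → satisfies claim

That makes 3 counterexamples.

Answer: 3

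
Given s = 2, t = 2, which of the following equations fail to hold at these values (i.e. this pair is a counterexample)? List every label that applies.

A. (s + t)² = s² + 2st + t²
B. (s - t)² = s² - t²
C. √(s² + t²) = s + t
Evaluating each claim at the given values:
A. LHS = 16, RHS = 16 → holds here (LHS = RHS)
B. LHS = 0, RHS = 0 → holds here (LHS = RHS)
C. LHS = 2·√(2) ≈ 2.828, RHS = 4 → fails here (LHS ≠ RHS)

Answer: C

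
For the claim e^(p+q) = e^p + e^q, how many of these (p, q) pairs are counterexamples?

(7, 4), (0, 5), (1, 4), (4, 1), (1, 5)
5

Testing each pair:
(7, 4): LHS = e^11 ≈ 59874.1, RHS = e^4 + e^7 ≈ 1151 → counterexample
(0, 5): LHS = e^5 ≈ 148.4, RHS = 1 + e^5 ≈ 149.4 → counterexample
(1, 4): LHS = e^5 ≈ 148.4, RHS = e + e^4 ≈ 57.32 → counterexample
(4, 1): LHS = e^5 ≈ 148.4, RHS = e + e^4 ≈ 57.32 → counterexample
(1, 5): LHS = e^6 ≈ 403.4, RHS = e + e^5 ≈ 151.1 → counterexample

That makes 5 counterexamples.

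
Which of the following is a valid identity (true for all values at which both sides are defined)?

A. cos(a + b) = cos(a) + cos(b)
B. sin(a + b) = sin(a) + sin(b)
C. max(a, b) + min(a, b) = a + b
A: fails at (0, 1) — LHS = cos(1) ≈ 0.5403, RHS = cos(1) + 1 ≈ 1.54.
B: fails at (2, 5) — LHS = sin(7) ≈ 0.657, RHS = sin(5) + sin(2) ≈ -0.04963.
C: holds — e.g. at (1, 4), both sides equal 5.

Answer: C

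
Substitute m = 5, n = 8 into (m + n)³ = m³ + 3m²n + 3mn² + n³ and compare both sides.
LHS = (5 + 8)³ = 2197
RHS = 5³ + 3·5²·8 + 3·5·8² + 8³ = 2197

LHS = RHS: the two sides agree.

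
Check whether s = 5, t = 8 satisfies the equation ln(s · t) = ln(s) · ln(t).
Fails

Substituting s = 5, t = 8:

LHS = ln(5 · 8) = ln(40) ≈ 3.689
RHS = ln(5) · ln(8) ≈ 3.347

LHS ≠ RHS, so the equation does not hold at this point.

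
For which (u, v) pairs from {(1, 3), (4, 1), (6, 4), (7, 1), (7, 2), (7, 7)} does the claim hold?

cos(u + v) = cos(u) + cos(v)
None

Testing each pair:
(1, 3): LHS = cos(4) ≈ -0.6536, RHS = cos(3) + cos(1) ≈ -0.4497 → fails
(4, 1): LHS = cos(5) ≈ 0.2837, RHS = cos(4) + cos(1) ≈ -0.1133 → fails
(6, 4): LHS = cos(10) ≈ -0.8391, RHS = cos(4) + cos(6) ≈ 0.3065 → fails
(7, 1): LHS = cos(8) ≈ -0.1455, RHS = cos(1) + cos(7) ≈ 1.294 → fails
(7, 2): LHS = cos(9) ≈ -0.9111, RHS = cos(2) + cos(7) ≈ 0.3378 → fails
(7, 7): LHS = cos(14) ≈ 0.1367, RHS = 2·cos(7) ≈ 1.508 → fails

No pair satisfies the claim.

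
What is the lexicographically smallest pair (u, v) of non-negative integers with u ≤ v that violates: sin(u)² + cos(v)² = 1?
At (0, 0): both sides equal 1, so it holds there.

Substituting (0, 1) into the claim:
LHS = sin(0)² + cos(1)² = cos(1)² ≈ 0.2919
RHS = 1

Since LHS ≠ RHS, this pair disproves the claim, and no lexicographically smaller pair (u ≤ v, non-negative integers) does.

For instance (6, 7) is also a counterexample (LHS = sin(6)² + cos(7)² ≈ 0.6464, RHS = 1), but it's lexicographically larger.

Answer: (u, v) = (0, 1)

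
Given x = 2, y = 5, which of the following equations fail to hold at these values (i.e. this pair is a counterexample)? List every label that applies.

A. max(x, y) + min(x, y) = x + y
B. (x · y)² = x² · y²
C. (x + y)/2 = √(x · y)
Evaluating each claim at the given values:
A. LHS = 7, RHS = 7 → holds here (LHS = RHS)
B. LHS = 100, RHS = 100 → holds here (LHS = RHS)
C. LHS = 7/2, RHS = √(10) ≈ 3.162 → fails here (LHS ≠ RHS)

Answer: C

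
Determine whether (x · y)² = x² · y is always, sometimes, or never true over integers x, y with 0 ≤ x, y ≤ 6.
It holds at (x, y) = (0, 0) (both sides equal 0), but fails at (x, y) = (4, 5) (LHS = 400, RHS = 80).

Answer: Sometimes true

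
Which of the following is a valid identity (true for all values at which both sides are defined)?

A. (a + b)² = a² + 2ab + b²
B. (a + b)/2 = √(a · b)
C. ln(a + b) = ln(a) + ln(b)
A

A: holds — e.g. at (2, 2), both sides equal 16.
B: fails at (1, 3) — LHS = 2, RHS = √(3) ≈ 1.732.
C: fails at (3, 5) — LHS = ln(8) ≈ 2.079, RHS = ln(3) + ln(5) ≈ 2.708.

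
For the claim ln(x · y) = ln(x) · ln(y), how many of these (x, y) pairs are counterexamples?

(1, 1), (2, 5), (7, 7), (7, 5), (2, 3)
Testing each pair:
(1, 1): LHS = 0, RHS = 0 → satisfies claim
(2, 5): LHS = ln(10) ≈ 2.303, RHS = ln(2)·ln(5) ≈ 1.116 → counterexample
(7, 7): LHS = ln(49) ≈ 3.892, RHS = ln(7)² ≈ 3.787 → counterexample
(7, 5): LHS = ln(35) ≈ 3.555, RHS = ln(5)·ln(7) ≈ 3.132 → counterexample
(2, 3): LHS = ln(6) ≈ 1.792, RHS = ln(2)·ln(3) ≈ 0.7615 → counterexample

That makes 4 counterexamples.

Answer: 4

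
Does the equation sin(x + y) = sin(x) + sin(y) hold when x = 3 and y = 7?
Fails

Substituting x = 3, y = 7:

LHS = sin(3 + 7) = sin(10) ≈ -0.544
RHS = sin(3) + sin(7) ≈ 0.7981

LHS ≠ RHS, so the equation does not hold at this point.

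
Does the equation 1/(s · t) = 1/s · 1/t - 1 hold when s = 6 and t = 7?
Fails

Substituting s = 6, t = 7:

LHS = 1/(6 · 7) = 1/42
RHS = 1/6 · 1/7 - 1 = -41/42

LHS ≠ RHS, so the equation does not hold at this point.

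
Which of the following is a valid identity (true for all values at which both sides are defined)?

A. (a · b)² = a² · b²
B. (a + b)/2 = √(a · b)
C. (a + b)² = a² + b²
A: holds — e.g. at (2, 5), both sides equal 100.
B: fails at (1, 3) — LHS = 2, RHS = √(3) ≈ 1.732.
C: fails at (2, 5) — LHS = 49, RHS = 29.

Answer: A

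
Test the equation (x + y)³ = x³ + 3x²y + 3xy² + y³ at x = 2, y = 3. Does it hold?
Holds

Substituting x = 2, y = 3:

LHS = (2 + 3)³ = 125
RHS = 2³ + 3·2²·3 + 3·2·3² + 3³ = 125

LHS = RHS, so the equation holds at this point.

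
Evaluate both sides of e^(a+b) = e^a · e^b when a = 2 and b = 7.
LHS = e^(2+7) = e^9 ≈ 8103
RHS = e^2 · e^7 = e^9 ≈ 8103

LHS = RHS: the two sides agree.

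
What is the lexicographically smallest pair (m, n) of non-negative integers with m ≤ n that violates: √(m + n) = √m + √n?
At (0, 5): both sides equal √(5) ≈ 2.236, so it holds there.

Substituting (1, 1) into the claim:
LHS = √(1 + 1) = √(2) ≈ 1.414
RHS = √1 + √1 = 2

Since LHS ≠ RHS, this pair disproves the claim, and no lexicographically smaller pair (m ≤ n, non-negative integers) does.

For instance (6, 7) is also a counterexample (LHS = √(13) ≈ 3.606, RHS = √(6) + √(7) ≈ 5.095), but it's lexicographically larger.

Answer: (m, n) = (1, 1)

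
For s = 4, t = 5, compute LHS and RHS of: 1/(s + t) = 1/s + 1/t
LHS = 1/(4 + 5) = 1/9
RHS = 1/4 + 1/5 = 9/20

LHS ≠ RHS, so the equation does not hold here.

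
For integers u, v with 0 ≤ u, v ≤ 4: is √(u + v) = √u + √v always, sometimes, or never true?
Sometimes true

It holds at (u, v) = (0, 0) (both sides equal 0), but fails at (u, v) = (4, 2) (LHS = √(6) ≈ 2.449, RHS = √(2) + 2 ≈ 3.414).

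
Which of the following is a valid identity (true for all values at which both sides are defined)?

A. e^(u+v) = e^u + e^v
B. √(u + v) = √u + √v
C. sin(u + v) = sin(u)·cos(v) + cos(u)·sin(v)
A: fails at (3, 3) — LHS = e^6 ≈ 403.4, RHS = 2·e^3 ≈ 40.17.
B: fails at (2, 7) — LHS = 3, RHS = √(2) + √(7) ≈ 4.06.
C: holds — e.g. at (4, 6), both sides equal sin(10) ≈ -0.544.

Answer: C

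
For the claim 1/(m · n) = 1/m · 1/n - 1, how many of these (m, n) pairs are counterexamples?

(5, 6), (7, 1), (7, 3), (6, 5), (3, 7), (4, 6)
Testing each pair:
(5, 6): LHS = 1/30, RHS = -29/30 → counterexample
(7, 1): LHS = 1/7, RHS = -6/7 → counterexample
(7, 3): LHS = 1/21, RHS = -20/21 → counterexample
(6, 5): LHS = 1/30, RHS = -29/30 → counterexample
(3, 7): LHS = 1/21, RHS = -20/21 → counterexample
(4, 6): LHS = 1/24, RHS = -23/24 → counterexample

That makes 6 counterexamples.

Answer: 6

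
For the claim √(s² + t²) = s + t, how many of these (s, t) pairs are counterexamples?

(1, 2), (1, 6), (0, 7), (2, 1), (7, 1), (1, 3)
5

Testing each pair:
(1, 2): LHS = √(5) ≈ 2.236, RHS = 3 → counterexample
(1, 6): LHS = √(37) ≈ 6.083, RHS = 7 → counterexample
(0, 7): LHS = 7, RHS = 7 → satisfies claim
(2, 1): LHS = √(5) ≈ 2.236, RHS = 3 → counterexample
(7, 1): LHS = 5·√(2) ≈ 7.071, RHS = 8 → counterexample
(1, 3): LHS = √(10) ≈ 3.162, RHS = 4 → counterexample

That makes 5 counterexamples.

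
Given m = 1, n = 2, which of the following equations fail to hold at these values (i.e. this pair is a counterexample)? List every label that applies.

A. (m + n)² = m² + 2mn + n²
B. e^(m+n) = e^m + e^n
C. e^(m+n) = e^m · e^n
B

Evaluating each claim at the given values:
A. LHS = 9, RHS = 9 → holds here (LHS = RHS)
B. LHS = e^3 ≈ 20.09, RHS = e + e^2 ≈ 10.11 → fails here (LHS ≠ RHS)
C. LHS = e^3 ≈ 20.09, RHS = e^3 ≈ 20.09 → holds here (LHS = RHS)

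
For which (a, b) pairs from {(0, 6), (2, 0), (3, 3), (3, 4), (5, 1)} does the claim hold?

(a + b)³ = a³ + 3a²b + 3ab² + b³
Testing each pair:
(0, 6): LHS = 216, RHS = 216 → holds
(2, 0): LHS = 8, RHS = 8 → holds
(3, 3): LHS = 216, RHS = 216 → holds
(3, 4): LHS = 343, RHS = 343 → holds
(5, 1): LHS = 216, RHS = 216 → holds

Every pair satisfies the claim.

Answer: All pairs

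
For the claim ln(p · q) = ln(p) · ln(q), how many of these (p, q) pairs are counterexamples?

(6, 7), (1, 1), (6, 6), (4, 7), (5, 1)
Testing each pair:
(6, 7): LHS = ln(42) ≈ 3.738, RHS = ln(6)·ln(7) ≈ 3.487 → counterexample
(1, 1): LHS = 0, RHS = 0 → satisfies claim
(6, 6): LHS = ln(36) ≈ 3.584, RHS = ln(6)² ≈ 3.21 → counterexample
(4, 7): LHS = ln(28) ≈ 3.332, RHS = ln(4)·ln(7) ≈ 2.698 → counterexample
(5, 1): LHS = ln(5) ≈ 1.609, RHS = 0 → counterexample

That makes 4 counterexamples.

Answer: 4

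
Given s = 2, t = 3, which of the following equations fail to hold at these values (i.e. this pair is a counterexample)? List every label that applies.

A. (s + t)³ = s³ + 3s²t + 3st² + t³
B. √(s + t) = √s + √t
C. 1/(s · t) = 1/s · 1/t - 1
Evaluating each claim at the given values:
A. LHS = 125, RHS = 125 → holds here (LHS = RHS)
B. LHS = √(5) ≈ 2.236, RHS = √(2) + √(3) ≈ 3.146 → fails here (LHS ≠ RHS)
C. LHS = 1/6, RHS = -5/6 → fails here (LHS ≠ RHS)

Answer: B, C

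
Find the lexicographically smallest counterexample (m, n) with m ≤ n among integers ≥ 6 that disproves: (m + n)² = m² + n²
(m, n) = (6, 6)

Substituting (6, 6) into the claim:
LHS = (6 + 6)² = 144
RHS = 6² + 6² = 72

Since LHS ≠ RHS, this pair disproves the claim, and no lexicographically smaller pair (m ≤ n, integers ≥ 6) does.

For instance (8, 13) is also a counterexample (LHS = 441, RHS = 233), but it's lexicographically larger.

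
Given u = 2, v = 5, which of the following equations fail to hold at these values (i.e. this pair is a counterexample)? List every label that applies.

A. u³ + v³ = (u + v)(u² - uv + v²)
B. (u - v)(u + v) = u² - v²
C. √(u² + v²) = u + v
C

Evaluating each claim at the given values:
A. LHS = 133, RHS = 133 → holds here (LHS = RHS)
B. LHS = -21, RHS = -21 → holds here (LHS = RHS)
C. LHS = √(29) ≈ 5.385, RHS = 7 → fails here (LHS ≠ RHS)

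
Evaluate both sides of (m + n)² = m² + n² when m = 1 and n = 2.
LHS = (1 + 2)² = 9
RHS = 1² + 2² = 5

LHS ≠ RHS, so the equation does not hold here.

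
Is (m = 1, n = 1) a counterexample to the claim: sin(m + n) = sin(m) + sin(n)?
Yes

Substituting m = 1, n = 1:
LHS = sin(1 + 1) = sin(2) ≈ 0.9093
RHS = sin(1) + sin(1) = 2·sin(1) ≈ 1.683

Since LHS ≠ RHS, this pair disproves the claim.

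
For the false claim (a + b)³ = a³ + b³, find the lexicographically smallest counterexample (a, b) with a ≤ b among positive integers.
Substituting (1, 1) into the claim:
LHS = (1 + 1)³ = 8
RHS = 1³ + 1³ = 2

Since LHS ≠ RHS, this pair disproves the claim, and no lexicographically smaller pair (a ≤ b, positive integers) does.

For instance (7, 8) is also a counterexample (LHS = 3375, RHS = 855), but it's lexicographically larger.

Answer: (a, b) = (1, 1)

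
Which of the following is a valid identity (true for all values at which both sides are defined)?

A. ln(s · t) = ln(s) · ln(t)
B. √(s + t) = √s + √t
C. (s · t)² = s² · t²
A: fails at (2, 2) — LHS = ln(4) ≈ 1.386, RHS = ln(2)² ≈ 0.4805.
B: fails at (1, 4) — LHS = √(5) ≈ 2.236, RHS = 3.
C: holds — e.g. at (1, 5), both sides equal 25.

Answer: C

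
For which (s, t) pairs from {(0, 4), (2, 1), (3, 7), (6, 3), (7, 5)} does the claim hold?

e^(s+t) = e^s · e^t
All pairs

Testing each pair:
(0, 4): LHS = e^4 ≈ 54.6, RHS = e^4 ≈ 54.6 → holds
(2, 1): LHS = e^3 ≈ 20.09, RHS = e^3 ≈ 20.09 → holds
(3, 7): LHS = e^10 ≈ 22026.5, RHS = e^10 ≈ 22026.5 → holds
(6, 3): LHS = e^9 ≈ 8103, RHS = e^9 ≈ 8103 → holds
(7, 5): LHS = e^12 ≈ 162754.8, RHS = e^12 ≈ 162754.8 → holds

Every pair satisfies the claim.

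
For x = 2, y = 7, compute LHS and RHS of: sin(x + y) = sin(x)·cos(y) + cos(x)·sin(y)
LHS = sin(2 + 7) = sin(9) ≈ 0.4121
RHS = sin(2)·cos(7) + cos(2)·sin(7) = sin(7)·cos(2) + sin(2)·cos(7) ≈ 0.4121

LHS = RHS: the two sides agree.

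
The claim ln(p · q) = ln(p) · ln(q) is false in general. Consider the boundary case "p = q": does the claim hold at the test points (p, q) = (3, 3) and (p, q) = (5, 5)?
At (3, 3): LHS = ln(9) ≈ 2.197 ≠ RHS = ln(3)² ≈ 1.207
At (5, 5): LHS = ln(25) ≈ 3.219 ≠ RHS = ln(5)² ≈ 2.59

Answer: No, fails at both test points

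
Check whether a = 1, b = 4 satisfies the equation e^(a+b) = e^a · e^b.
Holds

Substituting a = 1, b = 4:

LHS = e^(1+4) = e^5 ≈ 148.4
RHS = e^1 · e^4 = e^5 ≈ 148.4

LHS = RHS, so the equation holds at this point.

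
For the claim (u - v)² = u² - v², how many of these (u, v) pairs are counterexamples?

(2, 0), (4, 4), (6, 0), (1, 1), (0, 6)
1

Testing each pair:
(2, 0): LHS = 4, RHS = 4 → satisfies claim
(4, 4): LHS = 0, RHS = 0 → satisfies claim
(6, 0): LHS = 36, RHS = 36 → satisfies claim
(1, 1): LHS = 0, RHS = 0 → satisfies claim
(0, 6): LHS = 36, RHS = -36 → counterexample

That makes 1 counterexample.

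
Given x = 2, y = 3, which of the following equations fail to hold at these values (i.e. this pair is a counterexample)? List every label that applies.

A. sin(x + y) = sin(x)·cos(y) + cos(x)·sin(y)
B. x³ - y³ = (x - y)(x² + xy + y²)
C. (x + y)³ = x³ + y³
C

Evaluating each claim at the given values:
A. LHS = sin(5) ≈ -0.9589, RHS = sin(2)·cos(3) + sin(3)·cos(2) ≈ -0.9589 → holds here (LHS = RHS)
B. LHS = -19, RHS = -19 → holds here (LHS = RHS)
C. LHS = 125, RHS = 35 → fails here (LHS ≠ RHS)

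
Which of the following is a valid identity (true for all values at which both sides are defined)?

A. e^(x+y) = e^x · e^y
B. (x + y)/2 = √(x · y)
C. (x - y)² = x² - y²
A: holds — e.g. at (3, 3), both sides equal e^6 ≈ 403.4.
B: fails at (1, 4) — LHS = 5/2, RHS = 2.
C: fails at (2, 5) — LHS = 9, RHS = -21.

Answer: A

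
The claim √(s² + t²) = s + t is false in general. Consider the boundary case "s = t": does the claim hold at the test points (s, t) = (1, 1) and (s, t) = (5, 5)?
At (1, 1): LHS = √(2) ≈ 1.414 ≠ RHS = 2
At (5, 5): LHS = 5·√(2) ≈ 7.071 ≠ RHS = 10

Answer: No, fails at both test points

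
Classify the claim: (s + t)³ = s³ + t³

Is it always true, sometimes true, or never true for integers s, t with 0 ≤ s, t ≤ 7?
It holds at (s, t) = (0, 4) (both sides equal 64), but fails at (s, t) = (6, 4) (LHS = 1000, RHS = 280).

Answer: Sometimes true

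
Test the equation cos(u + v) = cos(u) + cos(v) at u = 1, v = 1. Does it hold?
Substituting u = 1, v = 1:

LHS = cos(1 + 1) = cos(2) ≈ -0.4161
RHS = cos(1) + cos(1) = 2·cos(1) ≈ 1.081

LHS ≠ RHS, so the equation does not hold at this point.

Answer: Fails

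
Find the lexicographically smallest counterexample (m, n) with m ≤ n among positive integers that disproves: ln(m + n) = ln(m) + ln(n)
Substituting (1, 1) into the claim:
LHS = ln(1 + 1) = ln(2) ≈ 0.6931
RHS = ln(1) + ln(1) = 0

Since LHS ≠ RHS, this pair disproves the claim, and no lexicographically smaller pair (m ≤ n, positive integers) does.

For instance (7, 8) is also a counterexample (LHS = ln(15) ≈ 2.708, RHS = ln(7) + ln(8) ≈ 4.025), but it's lexicographically larger.

Answer: (m, n) = (1, 1)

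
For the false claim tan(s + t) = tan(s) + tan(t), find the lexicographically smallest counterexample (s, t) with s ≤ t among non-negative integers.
(s, t) = (1, 1)

Substituting (1, 1) into the claim:
LHS = tan(1 + 1) = tan(2) ≈ -2.185
RHS = tan(1) + tan(1) = 2·tan(1) ≈ 3.115

Since LHS ≠ RHS, this pair disproves the claim, and no lexicographically smaller pair (s ≤ t, non-negative integers) does.

For instance (4, 6) is also a counterexample (LHS = tan(10) ≈ 0.6484, RHS = tan(6) + tan(4) ≈ 0.8668), but it's lexicographically larger.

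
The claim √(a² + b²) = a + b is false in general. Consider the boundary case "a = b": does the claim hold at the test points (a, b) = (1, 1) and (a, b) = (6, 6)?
At (1, 1): LHS = √(2) ≈ 1.414 ≠ RHS = 2
At (6, 6): LHS = 6·√(2) ≈ 8.485 ≠ RHS = 12

Answer: No, fails at both test points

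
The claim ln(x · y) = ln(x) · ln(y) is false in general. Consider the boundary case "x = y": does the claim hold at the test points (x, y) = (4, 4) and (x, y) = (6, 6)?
No, fails at both test points

At (4, 4): LHS = ln(16) ≈ 2.773 ≠ RHS = ln(4)² ≈ 1.922
At (6, 6): LHS = ln(36) ≈ 3.584 ≠ RHS = ln(6)² ≈ 3.21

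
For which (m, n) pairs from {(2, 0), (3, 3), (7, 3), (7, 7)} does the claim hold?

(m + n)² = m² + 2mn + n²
All pairs

Testing each pair:
(2, 0): LHS = 4, RHS = 4 → holds
(3, 3): LHS = 36, RHS = 36 → holds
(7, 3): LHS = 100, RHS = 100 → holds
(7, 7): LHS = 196, RHS = 196 → holds

Every pair satisfies the claim.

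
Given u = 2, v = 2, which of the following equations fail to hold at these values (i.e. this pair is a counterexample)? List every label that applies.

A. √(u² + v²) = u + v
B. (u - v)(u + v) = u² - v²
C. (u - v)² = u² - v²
Evaluating each claim at the given values:
A. LHS = 2·√(2) ≈ 2.828, RHS = 4 → fails here (LHS ≠ RHS)
B. LHS = 0, RHS = 0 → holds here (LHS = RHS)
C. LHS = 0, RHS = 0 → holds here (LHS = RHS)

Answer: A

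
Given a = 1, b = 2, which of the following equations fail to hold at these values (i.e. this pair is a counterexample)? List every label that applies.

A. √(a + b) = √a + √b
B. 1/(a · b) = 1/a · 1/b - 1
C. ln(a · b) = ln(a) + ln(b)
Evaluating each claim at the given values:
A. LHS = √(3) ≈ 1.732, RHS = 1 + √(2) ≈ 2.414 → fails here (LHS ≠ RHS)
B. LHS = 1/2, RHS = -1/2 → fails here (LHS ≠ RHS)
C. LHS = ln(2) ≈ 0.6931, RHS = ln(2) ≈ 0.6931 → holds here (LHS = RHS)

Answer: A, B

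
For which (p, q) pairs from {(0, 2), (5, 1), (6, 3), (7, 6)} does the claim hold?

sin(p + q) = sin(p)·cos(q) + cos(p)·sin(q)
All pairs

Testing each pair:
(0, 2): LHS = sin(2) ≈ 0.9093, RHS = sin(2) ≈ 0.9093 → holds
(5, 1): LHS = sin(6) ≈ -0.2794, RHS = sin(5)·cos(1) + sin(1)·cos(5) ≈ -0.2794 → holds
(6, 3): LHS = sin(9) ≈ 0.4121, RHS = sin(3)·cos(6) + sin(6)·cos(3) ≈ 0.4121 → holds
(7, 6): LHS = sin(13) ≈ 0.4202, RHS = sin(6)·cos(7) + sin(7)·cos(6) ≈ 0.4202 → holds

Every pair satisfies the claim.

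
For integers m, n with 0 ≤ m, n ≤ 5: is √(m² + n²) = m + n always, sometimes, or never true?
It holds at (m, n) = (0, 1) (both sides equal 1), but fails at (m, n) = (4, 5) (LHS = √(41) ≈ 6.403, RHS = 9).

Answer: Sometimes true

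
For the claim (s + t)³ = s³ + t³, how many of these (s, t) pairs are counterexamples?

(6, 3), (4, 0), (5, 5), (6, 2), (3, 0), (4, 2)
4

Testing each pair:
(6, 3): LHS = 729, RHS = 243 → counterexample
(4, 0): LHS = 64, RHS = 64 → satisfies claim
(5, 5): LHS = 1000, RHS = 250 → counterexample
(6, 2): LHS = 512, RHS = 224 → counterexample
(3, 0): LHS = 27, RHS = 27 → satisfies claim
(4, 2): LHS = 216, RHS = 72 → counterexample

That makes 4 counterexamples.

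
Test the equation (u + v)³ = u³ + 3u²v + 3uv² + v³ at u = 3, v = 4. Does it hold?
Substituting u = 3, v = 4:

LHS = (3 + 4)³ = 343
RHS = 3³ + 3·3²·4 + 3·3·4² + 4³ = 343

LHS = RHS, so the equation holds at this point.

Answer: Holds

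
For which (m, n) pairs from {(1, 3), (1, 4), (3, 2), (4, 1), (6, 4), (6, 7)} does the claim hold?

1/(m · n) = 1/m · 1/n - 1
None

Testing each pair:
(1, 3): LHS = 1/3, RHS = -2/3 → fails
(1, 4): LHS = 1/4, RHS = -3/4 → fails
(3, 2): LHS = 1/6, RHS = -5/6 → fails
(4, 1): LHS = 1/4, RHS = -3/4 → fails
(6, 4): LHS = 1/24, RHS = -23/24 → fails
(6, 7): LHS = 1/42, RHS = -41/42 → fails

No pair satisfies the claim.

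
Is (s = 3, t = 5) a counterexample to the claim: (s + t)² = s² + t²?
Substituting s = 3, t = 5:
LHS = (3 + 5)² = 64
RHS = 3² + 5² = 34

Since LHS ≠ RHS, this pair disproves the claim.

Answer: Yes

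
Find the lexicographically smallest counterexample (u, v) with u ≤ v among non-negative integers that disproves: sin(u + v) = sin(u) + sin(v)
Substituting (1, 1) into the claim:
LHS = sin(1 + 1) = sin(2) ≈ 0.9093
RHS = sin(1) + sin(1) = 2·sin(1) ≈ 1.683

Since LHS ≠ RHS, this pair disproves the claim, and no lexicographically smaller pair (u ≤ v, non-negative integers) does.

For instance (2, 6) is also a counterexample (LHS = sin(8) ≈ 0.9894, RHS = sin(6) + sin(2) ≈ 0.6299), but it's lexicographically larger.

Answer: (u, v) = (1, 1)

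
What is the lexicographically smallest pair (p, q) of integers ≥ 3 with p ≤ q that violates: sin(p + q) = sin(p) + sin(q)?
(p, q) = (3, 3)

Substituting (3, 3) into the claim:
LHS = sin(3 + 3) = sin(6) ≈ -0.2794
RHS = sin(3) + sin(3) = 2·sin(3) ≈ 0.2822

Since LHS ≠ RHS, this pair disproves the claim, and no lexicographically smaller pair (p ≤ q, integers ≥ 3) does.

For instance (8, 10) is also a counterexample (LHS = sin(18) ≈ -0.751, RHS = sin(10) + sin(8) ≈ 0.4453), but it's lexicographically larger.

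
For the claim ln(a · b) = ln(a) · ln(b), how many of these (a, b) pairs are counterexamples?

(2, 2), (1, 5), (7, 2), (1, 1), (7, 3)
Testing each pair:
(2, 2): LHS = ln(4) ≈ 1.386, RHS = ln(2)² ≈ 0.4805 → counterexample
(1, 5): LHS = ln(5) ≈ 1.609, RHS = 0 → counterexample
(7, 2): LHS = ln(14) ≈ 2.639, RHS = ln(2)·ln(7) ≈ 1.349 → counterexample
(1, 1): LHS = 0, RHS = 0 → satisfies claim
(7, 3): LHS = ln(21) ≈ 3.045, RHS = ln(3)·ln(7) ≈ 2.138 → counterexample

That makes 4 counterexamples.

Answer: 4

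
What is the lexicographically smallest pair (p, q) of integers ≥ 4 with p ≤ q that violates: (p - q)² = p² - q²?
At (4, 4): both sides equal 0, so it holds there.

Substituting (4, 5) into the claim:
LHS = (4 - 5)² = 1
RHS = 4² - 5² = -9

Since LHS ≠ RHS, this pair disproves the claim, and no lexicographically smaller pair (p ≤ q, integers ≥ 4) does.

For instance (9, 11) is also a counterexample (LHS = 4, RHS = -40), but it's lexicographically larger.

Answer: (p, q) = (4, 5)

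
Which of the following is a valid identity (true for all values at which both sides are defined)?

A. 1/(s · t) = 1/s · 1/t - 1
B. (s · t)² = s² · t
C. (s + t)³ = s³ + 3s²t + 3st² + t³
C

A: fails at (1, 1) — LHS = 1, RHS = 0.
B: fails at (1, 4) — LHS = 16, RHS = 4.
C: holds — e.g. at (2, 5), both sides equal 343.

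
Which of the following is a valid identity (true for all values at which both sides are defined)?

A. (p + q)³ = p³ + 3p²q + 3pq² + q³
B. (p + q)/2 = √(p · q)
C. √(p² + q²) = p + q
A: holds — e.g. at (1, 2), both sides equal 27.
B: fails at (1, 4) — LHS = 5/2, RHS = 2.
C: fails at (2, 4) — LHS = 2·√(5) ≈ 4.472, RHS = 6.

Answer: A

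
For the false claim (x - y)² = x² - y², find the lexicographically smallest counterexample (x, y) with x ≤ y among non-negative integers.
At (0, 0): both sides equal 0, so it holds there.

Substituting (0, 1) into the claim:
LHS = (0 - 1)² = 1
RHS = 0² - 1² = -1

Since LHS ≠ RHS, this pair disproves the claim, and no lexicographically smaller pair (x ≤ y, non-negative integers) does.

For instance (2, 4) is also a counterexample (LHS = 4, RHS = -12), but it's lexicographically larger.

Answer: (x, y) = (0, 1)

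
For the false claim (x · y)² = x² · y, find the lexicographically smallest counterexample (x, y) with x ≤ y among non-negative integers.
(x, y) = (1, 2)

At (0, 3): both sides equal 0, so it holds there.
At (1, 1): both sides equal 1, so it holds there.

Substituting (1, 2) into the claim:
LHS = (1 · 2)² = 4
RHS = 1² · 2 = 2

Since LHS ≠ RHS, this pair disproves the claim, and no lexicographically smaller pair (x ≤ y, non-negative integers) does.

For instance (2, 5) is also a counterexample (LHS = 100, RHS = 20), but it's lexicographically larger.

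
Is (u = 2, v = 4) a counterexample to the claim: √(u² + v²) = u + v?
Substituting u = 2, v = 4:
LHS = √(2² + 4²) = 2·√(5) ≈ 4.472
RHS = 2 + 4 = 6

Since LHS ≠ RHS, this pair disproves the claim.

Answer: Yes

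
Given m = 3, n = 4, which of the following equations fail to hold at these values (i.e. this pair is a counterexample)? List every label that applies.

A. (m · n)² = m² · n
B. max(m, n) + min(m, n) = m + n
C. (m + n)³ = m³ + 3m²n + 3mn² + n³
A

Evaluating each claim at the given values:
A. LHS = 144, RHS = 36 → fails here (LHS ≠ RHS)
B. LHS = 7, RHS = 7 → holds here (LHS = RHS)
C. LHS = 343, RHS = 343 → holds here (LHS = RHS)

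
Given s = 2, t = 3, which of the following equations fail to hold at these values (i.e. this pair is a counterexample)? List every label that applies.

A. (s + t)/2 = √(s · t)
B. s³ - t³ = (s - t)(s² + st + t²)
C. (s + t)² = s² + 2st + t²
Evaluating each claim at the given values:
A. LHS = 5/2, RHS = √(6) ≈ 2.449 → fails here (LHS ≠ RHS)
B. LHS = -19, RHS = -19 → holds here (LHS = RHS)
C. LHS = 25, RHS = 25 → holds here (LHS = RHS)

Answer: A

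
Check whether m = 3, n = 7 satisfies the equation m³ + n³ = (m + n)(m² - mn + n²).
Holds

Substituting m = 3, n = 7:

LHS = 3³ + 7³ = 370
RHS = (3 + 7)(3² - 3·7 + 7²) = 370

LHS = RHS, so the equation holds at this point.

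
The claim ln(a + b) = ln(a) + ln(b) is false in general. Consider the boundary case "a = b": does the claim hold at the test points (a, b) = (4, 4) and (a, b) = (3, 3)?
No, fails at both test points

At (4, 4): LHS = ln(8) ≈ 2.079 ≠ RHS = 2·ln(4) ≈ 2.773
At (3, 3): LHS = ln(6) ≈ 1.792 ≠ RHS = 2·ln(3) ≈ 2.197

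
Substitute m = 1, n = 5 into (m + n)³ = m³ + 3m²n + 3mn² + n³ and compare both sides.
LHS = (1 + 5)³ = 216
RHS = 1³ + 3·1²·5 + 3·1·5² + 5³ = 216

LHS = RHS: the two sides agree.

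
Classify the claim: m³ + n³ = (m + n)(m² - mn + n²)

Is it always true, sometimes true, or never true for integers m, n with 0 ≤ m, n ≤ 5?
The identity holds for every pair in the range. For instance at (m, n) = (0, 0): both sides equal 0.

Answer: Always true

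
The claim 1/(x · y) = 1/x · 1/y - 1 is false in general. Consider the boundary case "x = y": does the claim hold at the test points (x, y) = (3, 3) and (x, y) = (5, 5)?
No, fails at both test points

At (3, 3): LHS = 1/9 ≠ RHS = -8/9
At (5, 5): LHS = 1/25 ≠ RHS = -24/25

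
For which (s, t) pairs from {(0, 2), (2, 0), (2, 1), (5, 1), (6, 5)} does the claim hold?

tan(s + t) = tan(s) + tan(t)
(0, 2), (2, 0)

Testing each pair:
(0, 2): LHS = tan(2) ≈ -2.185, RHS = tan(2) ≈ -2.185 → holds
(2, 0): LHS = tan(2) ≈ -2.185, RHS = tan(2) ≈ -2.185 → holds
(2, 1): LHS = tan(3) ≈ -0.1425, RHS = tan(2) + tan(1) ≈ -0.6276 → fails
(5, 1): LHS = tan(6) ≈ -0.291, RHS = tan(5) + tan(1) ≈ -1.823 → fails
(6, 5): LHS = tan(11) ≈ -226, RHS = tan(5) + tan(6) ≈ -3.672 → fails

2 of 5 pairs satisfy the claim.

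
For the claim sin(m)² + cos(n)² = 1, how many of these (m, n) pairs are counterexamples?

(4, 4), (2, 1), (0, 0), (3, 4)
2

Testing each pair:
(4, 4): LHS = cos(4)² + sin(4)² = 1, RHS = 1 → satisfies claim
(2, 1): LHS = cos(1)² + sin(2)² ≈ 1.119, RHS = 1 → counterexample
(0, 0): LHS = 1, RHS = 1 → satisfies claim
(3, 4): LHS = sin(3)² + cos(4)² ≈ 0.4472, RHS = 1 → counterexample

That makes 2 counterexamples.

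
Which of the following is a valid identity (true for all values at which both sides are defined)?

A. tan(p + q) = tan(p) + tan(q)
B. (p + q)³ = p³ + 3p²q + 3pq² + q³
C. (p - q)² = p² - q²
B

A: fails at (1, 4) — LHS = tan(5) ≈ -3.381, RHS = tan(4) + tan(1) ≈ 2.715.
B: holds — e.g. at (0, 1), both sides equal 1.
C: fails at (1, 5) — LHS = 16, RHS = -24.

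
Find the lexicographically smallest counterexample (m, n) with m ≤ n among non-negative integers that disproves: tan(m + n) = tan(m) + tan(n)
At (0, 1): both sides equal tan(1) ≈ 1.557, so it holds there.

Substituting (1, 1) into the claim:
LHS = tan(1 + 1) = tan(2) ≈ -2.185
RHS = tan(1) + tan(1) = 2·tan(1) ≈ 3.115

Since LHS ≠ RHS, this pair disproves the claim, and no lexicographically smaller pair (m ≤ n, non-negative integers) does.

For instance (3, 3) is also a counterexample (LHS = tan(6) ≈ -0.291, RHS = 2·tan(3) ≈ -0.2851), but it's lexicographically larger.

Answer: (m, n) = (1, 1)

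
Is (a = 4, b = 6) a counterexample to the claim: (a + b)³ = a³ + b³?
Substituting a = 4, b = 6:
LHS = (4 + 6)³ = 1000
RHS = 4³ + 6³ = 280

Since LHS ≠ RHS, this pair disproves the claim.

Answer: Yes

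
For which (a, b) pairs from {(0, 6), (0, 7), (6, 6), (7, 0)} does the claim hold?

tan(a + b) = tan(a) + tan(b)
Testing each pair:
(0, 6): LHS = tan(6) ≈ -0.291, RHS = tan(6) ≈ -0.291 → holds
(0, 7): LHS = tan(7) ≈ 0.8714, RHS = tan(7) ≈ 0.8714 → holds
(6, 6): LHS = tan(12) ≈ -0.6359, RHS = 2·tan(6) ≈ -0.582 → fails
(7, 0): LHS = tan(7) ≈ 0.8714, RHS = tan(7) ≈ 0.8714 → holds

3 of 4 pairs satisfy the claim.

Answer: (0, 6), (0, 7), (7, 0)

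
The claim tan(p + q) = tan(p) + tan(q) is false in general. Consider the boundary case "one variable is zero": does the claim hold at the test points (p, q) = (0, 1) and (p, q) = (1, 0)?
Yes, holds at both test points

At (0, 1): LHS = tan(1) ≈ 1.557, RHS = tan(1) ≈ 1.557 → equal
At (1, 0): LHS = tan(1) ≈ 1.557, RHS = tan(1) ≈ 1.557 → equal

So the claim does hold at both of these boundary points, even though it is not an identity.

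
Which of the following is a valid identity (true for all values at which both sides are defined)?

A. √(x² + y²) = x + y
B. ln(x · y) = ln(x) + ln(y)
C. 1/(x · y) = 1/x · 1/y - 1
B

A: fails at (4, 4) — LHS = 4·√(2) ≈ 5.657, RHS = 8.
B: holds — e.g. at (4, 6), both sides equal ln(24) ≈ 3.178.
C: fails at (1, 3) — LHS = 1/3, RHS = -2/3.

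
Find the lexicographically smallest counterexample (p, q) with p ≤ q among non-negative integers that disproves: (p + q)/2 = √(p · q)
At (0, 0): both sides equal 0, so it holds there.

Substituting (0, 1) into the claim:
LHS = (0 + 1)/2 = 1/2
RHS = √(0 · 1) = 0

Since LHS ≠ RHS, this pair disproves the claim, and no lexicographically smaller pair (p ≤ q, non-negative integers) does.

For instance (1, 5) is also a counterexample (LHS = 3, RHS = √(5) ≈ 2.236), but it's lexicographically larger.

Answer: (p, q) = (0, 1)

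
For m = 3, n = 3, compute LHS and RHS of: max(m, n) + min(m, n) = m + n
LHS = max(3, 3) + min(3, 3) = 6
RHS = 3 + 3 = 6

LHS = RHS: the two sides agree.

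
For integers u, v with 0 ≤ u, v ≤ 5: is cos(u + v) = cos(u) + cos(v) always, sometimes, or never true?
Never true

The claim fails for every pair in the range. For instance at (u, v) = (1, 2): LHS = cos(3) ≈ -0.99, RHS = cos(2) + cos(1) ≈ 0.1242.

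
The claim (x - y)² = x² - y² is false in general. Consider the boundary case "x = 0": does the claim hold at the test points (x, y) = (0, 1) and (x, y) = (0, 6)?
At (0, 1): LHS = 1 ≠ RHS = -1
At (0, 6): LHS = 36 ≠ RHS = -36

Answer: No, fails at both test points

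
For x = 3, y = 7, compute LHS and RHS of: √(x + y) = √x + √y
LHS = √(3 + 7) = √(10) ≈ 3.162
RHS = √3 + √7 = √(3) + √(7) ≈ 4.378

LHS ≠ RHS (they differ by about 1.216), so the equation does not hold here.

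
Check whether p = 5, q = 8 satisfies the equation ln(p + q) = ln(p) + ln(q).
Fails

Substituting p = 5, q = 8:

LHS = ln(5 + 8) = ln(13) ≈ 2.565
RHS = ln(5) + ln(8) ≈ 3.689

LHS ≠ RHS, so the equation does not hold at this point.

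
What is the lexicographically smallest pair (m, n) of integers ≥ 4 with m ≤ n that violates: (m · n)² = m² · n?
(m, n) = (4, 4)

Substituting (4, 4) into the claim:
LHS = (4 · 4)² = 256
RHS = 4² · 4 = 64

Since LHS ≠ RHS, this pair disproves the claim, and no lexicographically smaller pair (m ≤ n, integers ≥ 4) does.

For instance (7, 9) is also a counterexample (LHS = 3969, RHS = 441), but it's lexicographically larger.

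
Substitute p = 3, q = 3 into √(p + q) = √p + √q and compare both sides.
LHS = √(3 + 3) = √(6) ≈ 2.449
RHS = √3 + √3 = 2·√(3) ≈ 3.464

LHS ≠ RHS (they differ by about 1.015), so the equation does not hold here.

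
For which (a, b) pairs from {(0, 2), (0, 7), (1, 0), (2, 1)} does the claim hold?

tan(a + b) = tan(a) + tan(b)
Testing each pair:
(0, 2): LHS = tan(2) ≈ -2.185, RHS = tan(2) ≈ -2.185 → holds
(0, 7): LHS = tan(7) ≈ 0.8714, RHS = tan(7) ≈ 0.8714 → holds
(1, 0): LHS = tan(1) ≈ 1.557, RHS = tan(1) ≈ 1.557 → holds
(2, 1): LHS = tan(3) ≈ -0.1425, RHS = tan(2) + tan(1) ≈ -0.6276 → fails

3 of 4 pairs satisfy the claim.

Answer: (0, 2), (0, 7), (1, 0)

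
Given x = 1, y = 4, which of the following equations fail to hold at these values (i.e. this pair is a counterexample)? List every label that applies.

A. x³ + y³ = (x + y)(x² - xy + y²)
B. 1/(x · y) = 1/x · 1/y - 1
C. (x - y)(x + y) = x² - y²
B

Evaluating each claim at the given values:
A. LHS = 65, RHS = 65 → holds here (LHS = RHS)
B. LHS = 1/4, RHS = -3/4 → fails here (LHS ≠ RHS)
C. LHS = -15, RHS = -15 → holds here (LHS = RHS)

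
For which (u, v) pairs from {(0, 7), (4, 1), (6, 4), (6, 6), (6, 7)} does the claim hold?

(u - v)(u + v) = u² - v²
Testing each pair:
(0, 7): LHS = -49, RHS = -49 → holds
(4, 1): LHS = 15, RHS = 15 → holds
(6, 4): LHS = 20, RHS = 20 → holds
(6, 6): LHS = 0, RHS = 0 → holds
(6, 7): LHS = -13, RHS = -13 → holds

Every pair satisfies the claim.

Answer: All pairs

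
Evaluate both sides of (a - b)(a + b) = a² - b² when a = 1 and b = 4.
LHS = (1 - 4)(1 + 4) = -15
RHS = 1² - 4² = -15

LHS = RHS: the two sides agree.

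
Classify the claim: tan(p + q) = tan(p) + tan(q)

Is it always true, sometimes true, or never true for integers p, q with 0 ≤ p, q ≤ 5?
Sometimes true

It holds at (p, q) = (4, 0) (both sides equal tan(4) ≈ 1.158), but fails at (p, q) = (1, 3) (LHS = tan(4) ≈ 1.158, RHS = tan(3) + tan(1) ≈ 1.415).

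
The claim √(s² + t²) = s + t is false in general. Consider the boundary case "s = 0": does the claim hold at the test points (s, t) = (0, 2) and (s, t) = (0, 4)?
Yes, holds at both test points

At (0, 2): LHS = 2, RHS = 2 → equal
At (0, 4): LHS = 4, RHS = 4 → equal

So the claim does hold at both of these boundary points, even though it is not an identity.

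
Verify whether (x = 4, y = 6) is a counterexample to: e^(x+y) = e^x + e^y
Yes

Substituting x = 4, y = 6:
LHS = e^(4+6) = e^10 ≈ 22026.5
RHS = e^4 + e^6 ≈ 458

Since LHS ≠ RHS, this pair disproves the claim.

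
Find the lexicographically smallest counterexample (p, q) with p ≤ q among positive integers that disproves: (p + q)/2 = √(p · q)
Substituting (1, 2) into the claim:
LHS = (1 + 2)/2 = 3/2
RHS = √(1 · 2) = √(2) ≈ 1.414

Since LHS ≠ RHS, this pair disproves the claim, and no lexicographically smaller pair (p ≤ q, positive integers) does.

For instance (1, 7) is also a counterexample (LHS = 4, RHS = √(7) ≈ 2.646), but it's lexicographically larger.

Answer: (p, q) = (1, 2)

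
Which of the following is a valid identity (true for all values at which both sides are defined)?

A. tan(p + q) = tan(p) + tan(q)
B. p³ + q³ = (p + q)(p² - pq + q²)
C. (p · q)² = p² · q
A: fails at (5, 8) — LHS = tan(13) ≈ 0.463, RHS = tan(8) + tan(5) ≈ -10.18.
B: holds — e.g. at (3, 5), both sides equal 152.
C: fails at (6, 7) — LHS = 1764, RHS = 252.

Answer: B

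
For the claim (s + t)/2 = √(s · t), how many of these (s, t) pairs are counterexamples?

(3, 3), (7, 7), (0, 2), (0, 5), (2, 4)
Testing each pair:
(3, 3): LHS = 3, RHS = 3 → satisfies claim
(7, 7): LHS = 7, RHS = 7 → satisfies claim
(0, 2): LHS = 1, RHS = 0 → counterexample
(0, 5): LHS = 5/2, RHS = 0 → counterexample
(2, 4): LHS = 3, RHS = 2·√(2) ≈ 2.828 → counterexample

That makes 3 counterexamples.

Answer: 3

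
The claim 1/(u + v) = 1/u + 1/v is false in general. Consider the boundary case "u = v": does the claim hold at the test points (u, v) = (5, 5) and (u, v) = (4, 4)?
At (5, 5): LHS = 1/10 ≠ RHS = 2/5
At (4, 4): LHS = 1/8 ≠ RHS = 1/2

Answer: No, fails at both test points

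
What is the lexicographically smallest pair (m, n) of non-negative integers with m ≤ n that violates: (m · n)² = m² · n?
(m, n) = (1, 2)

At (0, 3): both sides equal 0, so it holds there.

Substituting (1, 2) into the claim:
LHS = (1 · 2)² = 4
RHS = 1² · 2 = 2

Since LHS ≠ RHS, this pair disproves the claim, and no lexicographically smaller pair (m ≤ n, non-negative integers) does.

For instance (5, 7) is also a counterexample (LHS = 1225, RHS = 175), but it's lexicographically larger.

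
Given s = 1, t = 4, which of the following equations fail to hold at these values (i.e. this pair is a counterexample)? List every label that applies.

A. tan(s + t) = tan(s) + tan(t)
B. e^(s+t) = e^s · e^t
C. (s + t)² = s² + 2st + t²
A

Evaluating each claim at the given values:
A. LHS = tan(5) ≈ -3.381, RHS = tan(4) + tan(1) ≈ 2.715 → fails here (LHS ≠ RHS)
B. LHS = e^5 ≈ 148.4, RHS = e^5 ≈ 148.4 → holds here (LHS = RHS)
C. LHS = 25, RHS = 25 → holds here (LHS = RHS)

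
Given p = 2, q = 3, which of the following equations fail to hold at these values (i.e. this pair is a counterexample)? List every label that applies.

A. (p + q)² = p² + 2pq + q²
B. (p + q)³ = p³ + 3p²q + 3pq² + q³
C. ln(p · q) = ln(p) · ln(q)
C

Evaluating each claim at the given values:
A. LHS = 25, RHS = 25 → holds here (LHS = RHS)
B. LHS = 125, RHS = 125 → holds here (LHS = RHS)
C. LHS = ln(6) ≈ 1.792, RHS = ln(2)·ln(3) ≈ 0.7615 → fails here (LHS ≠ RHS)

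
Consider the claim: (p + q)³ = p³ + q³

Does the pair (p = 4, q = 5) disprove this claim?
Yes

Substituting p = 4, q = 5:
LHS = (4 + 5)³ = 729
RHS = 4³ + 5³ = 189

Since LHS ≠ RHS, this pair disproves the claim.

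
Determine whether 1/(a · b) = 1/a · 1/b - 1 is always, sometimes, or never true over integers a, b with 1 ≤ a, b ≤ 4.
Never true

The claim fails for every pair in the range. For instance at (a, b) = (1, 3): LHS = 1/3, RHS = -2/3.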